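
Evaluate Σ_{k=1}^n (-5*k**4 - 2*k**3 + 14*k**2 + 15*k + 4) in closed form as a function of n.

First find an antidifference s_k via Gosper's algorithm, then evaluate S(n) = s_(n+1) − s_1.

S(n) = n*(-n**4 - 3*n**3 + 2*n**2 + 14*n + 14)

r(k) = (5*k**4 + 22*k**3 + 22*k**2 - 17*k - 26)/(5*k**4 + 2*k**3 - 14*k**2 - 15*k - 4) after simplifying.
Normal form (A,B,C) = (1, 1, k**4 + 2*k**3/5 - 14*k**2/5 - 3*k - 4/5).
Need (1)·f(k+1) − (1)·f(k) = k**4 + 2*k**3/5 - 14*k**2/5 - 3*k - 4/5.
d = 5 from the (0,0,4) case.
A polynomial solution: f(k) = k*(k + 1)*(k**3 - 3*k**2 - k + 1)/5.
Certificate R = B(k−1)f/C = k*(k**3 - 3*k**2 - k + 1)/(5*k**3 - 3*k**2 - 11*k - 4) gives s_k = -k**5 + 2*k**4 + 4*k**3 - k.
Δs = -5*k**4 - 2*k**3 + 14*k**2 + 15*k + 4, as required.
Telescope: S(n) = s_(n+1) − s_(1) = -n**5 - 3*n**4 + 2*n**3 + 14*n**2 + 14*n + 4 − (4) = n*(-n**4 - 3*n**3 + 2*n**2 + 14*n + 14).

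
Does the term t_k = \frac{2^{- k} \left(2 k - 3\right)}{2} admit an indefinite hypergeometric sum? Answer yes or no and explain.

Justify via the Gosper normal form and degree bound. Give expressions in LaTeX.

The ratio is (2*k - 1)/(2*(2*k - 3)).
Factor: A=1/2; B=1; C=k - 3/2.
Key eq: (1/2)·f(k+1) = (1)·f(k) + (k - 3/2).
From deg A=0, deg B=0, deg C=1: d=1.
Solving with deg f ≤ 1: f(k) = 1 - 2*k.
Certificate R = B(k−1)f/C = -2*(2*k - 1)/(2*k - 3) gives s_k = (1 - 2*k)/2**k.
Check: Δs_k = (2*k - 3)/(2*2**k). ✓

Yes. s_k = 2^{- k} \left(1 - 2 k\right).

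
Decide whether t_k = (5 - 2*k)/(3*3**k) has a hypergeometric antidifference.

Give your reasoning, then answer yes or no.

The ratio is (2*k - 3)/(3*(2*k - 5)).
Gosper form: A/B · C(k+1)/C(k) with A=1/3, B=1, C=k - 5/2.
Solve (1/3)·f(k+1) − (1)·f(k) = k - 5/2.
Bound: deg f ≤ 1.
Solving with deg f ≤ 1: f(k) = -3*(k - 2)/2.
Get s_k = R·t_k = (k - 2)/3**k with R(k) = B(k−1)f(k)/C(k) = -3*(k - 2)/(2*k - 5).
s_(k+1) − s_k = (5 - 2*k)/(3*3**k) = t_k.

Yes. s_k = (k - 2)/3**k.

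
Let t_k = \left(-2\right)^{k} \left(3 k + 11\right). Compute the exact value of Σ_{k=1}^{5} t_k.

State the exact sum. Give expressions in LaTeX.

Ratio r(k) = 2*(-3*k - 14)/(3*k + 11).
Gosper form: A/B · C(k+1)/C(k) with A=-2, B=1, C=k + 11/3.
f must satisfy (-2)·f(k+1) − (1)·f(k) = k + 11/3.
Bound: deg f ≤ 1.
Solve for f: f(k) = -(k + 3)/3 (degree 1 ≤ 1).
Certificate R = B(k−1)f/C = -(k + 3)/(3*k + 11) gives s_k = (-2)**k*(-k - 3).
Δs = (-2)**k*(3*k + 11), as required.
Σ_(k=1)^(5) t_k = s_(6) − s_(1) = -576 − (8) = -584.

Σ = -584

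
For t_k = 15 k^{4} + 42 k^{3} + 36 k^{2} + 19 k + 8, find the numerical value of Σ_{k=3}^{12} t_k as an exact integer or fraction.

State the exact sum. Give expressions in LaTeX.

Σ = 1190270

Step 1: r(k) = (15*k**4 + 102*k**3 + 252*k**2 + 277*k + 120)/(15*k**4 + 42*k**3 + 36*k**2 + 19*k + 8).
Take A(k)=1, B(k)=1, C(k)=k**4 + 14*k**3/5 + 12*k**2/5 + 19*k/15 + 8/15.
Need (1)·f(k+1) − (1)·f(k) = k**4 + 14*k**3/5 + 12*k**2/5 + 19*k/15 + 8/15.
Bound: deg f ≤ 5.
A polynomial solution: f(k) = k*(3*k**4 + 3*k**3 - 4*k**2 + 2*k + 4)/15.
So s_k = (B(k−1)f/C)·t_k = (k*(3*k**4 + 3*k**3 - 4*k**2 + 2*k + 4)/(15*k**4 + 42*k**3 + 36*k**2 + 19*k + 8))·t_k = k*(3*k**4 + 3*k**3 - 4*k**2 + 2*k + 4).
s_(k+1) − s_k = 15*k**4 + 42*k**3 + 36*k**2 + 19*k + 8 = t_k.
Evaluate s at k=13 and k=3: 1191164 and 894; difference 1190270.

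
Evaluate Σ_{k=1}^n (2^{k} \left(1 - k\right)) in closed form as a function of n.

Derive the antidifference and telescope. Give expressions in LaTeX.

S(n) = - 2 \cdot 2^{n} n + 4 \cdot 2^{n} - 4

Step 1: r(k) = 2*k/(k - 1).
So A=2 and B=1, with C=k - 1.
Key eq: (2)·f(k+1) = (1)·f(k) + (k - 1).
Bound: deg f ≤ 1.
Coefficient equations give f(k) = k - 3.
Get s_k = R·t_k = 2**k*(3 - k) with R(k) = B(k−1)f(k)/C(k) = (k - 3)/(k - 1).
s_(k+1) − s_k = 2**k*(1 - k) = t_k.
Telescope: S(n) = s_(n+1) − s_(1) = 2**(n + 1)*(2 - n) − (4) = -2*2**n*n + 4*2**n - 4.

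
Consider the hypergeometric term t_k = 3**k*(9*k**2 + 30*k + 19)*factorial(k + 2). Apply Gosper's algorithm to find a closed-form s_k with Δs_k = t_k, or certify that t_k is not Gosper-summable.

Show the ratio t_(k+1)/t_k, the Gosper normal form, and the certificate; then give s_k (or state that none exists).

s_k = 3**k*(3*k - 1)*factorial(k + 2)

Ratio r(k) = 3*(9*k**3 + 75*k**2 + 202*k + 174)/(9*k**2 + 30*k + 19).
A = 3*k + 9, B = 1, C = k**2 + 10*k/3 + 19/9.
Set up (3*k + 9)·f(k+1) − (1)·f(k) − (k**2 + 10*k/3 + 19/9) = 0.
Bound: deg f ≤ 1.
A polynomial solution: f(k) = (3*k - 1)/9.
So s_k = (B(k−1)f/C)·t_k = ((3*k - 1)/(9*k**2 + 30*k + 19))·t_k = 3**k*(3*k - 1)*factorial(k + 2).
Verify: 3**k*(9*k**2 + 30*k + 19)*factorial(k + 2) matches t_k.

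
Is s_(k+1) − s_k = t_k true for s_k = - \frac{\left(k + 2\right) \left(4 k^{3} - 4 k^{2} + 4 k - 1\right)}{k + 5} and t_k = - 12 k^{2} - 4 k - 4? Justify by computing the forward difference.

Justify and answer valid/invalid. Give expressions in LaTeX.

Invalid: residual \frac{3 \left(8 k^{3} + 68 k^{2} + 20 k + 21\right)}{k^{2} + 11 k + 30} ≠ 0.

s_(k+1) = (-4*k**4 - 20*k**3 - 32*k**2 - 27*k - 9)/(k + 6)
s_(k+1) − s_k = (-12*k**4 - 112*k**3 - 204*k**2 - 104*k - 57)/(k**2 + 11*k + 30)
(s_(k+1) − s_k) − t_k = 3*(8*k**3 + 68*k**2 + 20*k + 21)/(k**2 + 11*k + 30)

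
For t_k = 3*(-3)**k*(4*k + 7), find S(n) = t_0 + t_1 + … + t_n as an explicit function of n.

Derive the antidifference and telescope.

Ratio r(k) = 3*(-4*k - 11)/(4*k + 7).
Normal form (A,B,C) = (-3, 1, k + 7/4).
Need (-3)·f(k+1) − (1)·f(k) = k + 7/4.
From deg A=0, deg B=0, deg C=1: d=1.
Match coefficients ⇒ f(k) = -(k + 1)/4.
R(k) = B(k−1)·f(k)/C(k) = -(k + 1)/(4*k + 7); s_k = R·t_k = (-3)**(k + 1)*(k + 1).
Verify: 3*(-3)**k*(4*k + 7) matches t_k.
Evaluate: s_(n+1) = (-3)**(n + 2)*(n + 2); subtract s_(0) = -3 ⇒ S(n) = 9*(-3)**n*n + 18*(-3)**n + 3.

S(n) = 9*(-3)**n*n + 18*(-3)**n + 3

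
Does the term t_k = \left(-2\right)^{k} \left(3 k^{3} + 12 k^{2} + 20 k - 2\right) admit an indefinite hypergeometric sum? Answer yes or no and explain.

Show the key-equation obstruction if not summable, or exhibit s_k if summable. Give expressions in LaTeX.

Ratio r(k) = 2*(-3*k**3 - 21*k**2 - 53*k - 33)/(3*k**3 + 12*k**2 + 20*k - 2).
Normal form (A,B,C) = (-2, 1, k**3 + 4*k**2 + 20*k/3 - 2/3).
Solve (-2)·f(k+1) − (1)·f(k) = k**3 + 4*k**2 + 20*k/3 - 2/3.
From deg A=0, deg B=0, deg C=3: d=3.
Solve for f: f(k) = -(k**3 + 2*k**2 + 2*k - 4)/3 (degree 3 ≤ 3).
Certificate R = B(k−1)f/C = -(k**3 + 2*k**2 + 2*k - 4)/(3*k**3 + 12*k**2 + 20*k - 2) gives s_k = (-2)**k*(-k**3 - 2*k**2 - 2*k + 4).
Verify: (-2)**k*(3*k**3 + 12*k**2 + 20*k - 2) matches t_k.

Yes. s_k = \left(-2\right)^{k} \left(- k^{3} - 2 k^{2} - 2 k + 4\right).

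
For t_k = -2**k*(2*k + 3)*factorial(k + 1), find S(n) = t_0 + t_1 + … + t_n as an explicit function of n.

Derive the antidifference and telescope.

Compute t_(k+1)/t_k: get 2*(k + 2)*(2*k + 5)/(2*k + 3).
Gosper form: A/B · C(k+1)/C(k) with A=2*k + 4, B=1, C=k + 3/2.
Key eq: (2*k + 4)·f(k+1) = (1)·f(k) + (k + 3/2).
From deg A=1, deg B=0, deg C=1: d=0.
Solving with deg f ≤ 0: f(k) = 1/2.
Get s_k = R·t_k = -2**k*factorial(k + 1) with R(k) = B(k−1)f(k)/C(k) = 1/(2*k + 3).
Δs = -2**k*(2*k + 3)*factorial(k + 1), as required.
Evaluate: s_(n+1) = -2**(n + 1)*factorial(n + 2); subtract s_(0) = -1 ⇒ S(n) = -2*2**n*factorial(n + 2) + 1.

S(n) = -2*2**n*factorial(n + 2) + 1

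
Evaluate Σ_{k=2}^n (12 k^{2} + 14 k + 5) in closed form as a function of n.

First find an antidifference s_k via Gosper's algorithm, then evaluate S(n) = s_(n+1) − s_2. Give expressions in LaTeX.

Compute t_(k+1)/t_k: get (12*k**2 + 38*k + 31)/(12*k**2 + 14*k + 5).
So A=1 and B=1, with C=k**2 + 7*k/6 + 5/12.
Set up (1)·f(k+1) − (1)·f(k) − (k**2 + 7*k/6 + 5/12) = 0.
d = 3 from the (0,0,2) case.
Solving with deg f ≤ 3: f(k) = k**2*(4*k + 1)/12.
Certificate R = B(k−1)f/C = k**2*(4*k + 1)/(12*k**2 + 14*k + 5) gives s_k = k**2*(4*k + 1).
Check: Δs_k = 12*k**2 + 14*k + 5. ✓
Evaluate: s_(n+1) = 4*n**3 + 13*n**2 + 14*n + 5; subtract s_(2) = 36 ⇒ S(n) = 4*n**3 + 13*n**2 + 14*n - 31.

S(n) = 4 n^{3} + 13 n^{2} + 14 n - 31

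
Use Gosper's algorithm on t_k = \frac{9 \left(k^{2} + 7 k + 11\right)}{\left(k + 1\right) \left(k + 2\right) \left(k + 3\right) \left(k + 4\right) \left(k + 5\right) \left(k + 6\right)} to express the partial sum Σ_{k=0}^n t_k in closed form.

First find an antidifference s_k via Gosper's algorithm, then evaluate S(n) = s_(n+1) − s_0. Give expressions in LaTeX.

The ratio is (k + 1)*(7*k + (k + 1)**2 + 18)/((k + 7)*(k**2 + 7*k + 11)).
Gosper form: A/B · C(k+1)/C(k) with A=k + 1, B=k + 7, C=k**2 + 7*k + 11.
Key eq: (k + 1)·f(k+1) = (k + 6)·f(k) + (k**2 + 7*k + 11).
Bound: deg f ≤ 5.
Solving with deg f ≤ 5: f(k) = k*(k + 2)*(k + 4)*(k**2 + 9*k + 23)/45.
Certificate R = B(k−1)f/C = k*(k + 2)*(k + 4)*(k + 6)*(k**2 + 9*k + 23)/(45*(k**2 + 7*k + 11)) gives s_k = k*(k**2 + 9*k + 23)/(5*(k**3 + 9*k**2 + 23*k + 15)).
Check: Δs_k = 9*(k**2 + 7*k + 11)/(k**6 + 21*k**5 + 175*k**4 + 735*k**3 + 1624*k**2 + 1764*k + 720). ✓
Evaluate: s_(n+1) = (n**3 + 12*n**2 + 44*n + 33)/(5*(n**3 + 12*n**2 + 44*n + 48)); subtract s_(0) = 0 ⇒ S(n) = (n**3 + 12*n**2 + 44*n + 33)/(5*(n**3 + 12*n**2 + 44*n + 48)).

S(n) = \frac{n^{3} + 12 n^{2} + 44 n + 33}{5 \left(n^{3} + 12 n^{2} + 44 n + 48\right)}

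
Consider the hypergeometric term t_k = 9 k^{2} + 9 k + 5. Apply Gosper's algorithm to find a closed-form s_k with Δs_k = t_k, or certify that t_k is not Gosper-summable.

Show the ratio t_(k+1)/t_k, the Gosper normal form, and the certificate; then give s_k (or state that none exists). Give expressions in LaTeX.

s_k = k \left(3 k^{2} + 2\right)

t_(k+1)/t_k = (9*k**2 + 27*k + 23)/(9*k**2 + 9*k + 5).
Factor: A=1; B=1; C=k**2 + k + 5/9.
Need (1)·f(k+1) − (1)·f(k) = k**2 + k + 5/9.
Bound: deg f ≤ 3.
Solve for f: f(k) = k*(3*k**2 + 2)/9 (degree 3 ≤ 3).
Get s_k = R·t_k = k*(3*k**2 + 2) with R(k) = B(k−1)f(k)/C(k) = k*(3*k**2 + 2)/(9*k**2 + 9*k + 5).
s_(k+1) − s_k = 9*k**2 + 9*k + 5 = t_k.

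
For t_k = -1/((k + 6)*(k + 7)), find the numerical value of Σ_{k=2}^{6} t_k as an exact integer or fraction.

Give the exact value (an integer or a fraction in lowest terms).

Ratio r(k) = (k + 6)/(k + 8).
So A=k + 6 and B=k + 8, with C=1.
Solve (k + 6)·f(k+1) − (k + 7)·f(k) = 1.
Bound: deg f ≤ 1.
Solve for f: f(k) = k/6 (degree 1 ≤ 1).
Then R = B(k−1)f/C = k*(k + 7)/6, so s_k = R(k)·t_k = -k/(6*k + 36).
Verify: -1/(k**2 + 13*k + 42) matches t_k.
Σ_(k=2)^(6) t_k = s_(7) − s_(2) = -7/78 − (-1/24) = -5/104.

Σ = -5/104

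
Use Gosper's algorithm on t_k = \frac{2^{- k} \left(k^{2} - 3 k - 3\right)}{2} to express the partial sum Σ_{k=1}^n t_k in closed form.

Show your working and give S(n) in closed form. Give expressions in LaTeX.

Compute t_(k+1)/t_k: get (k**2 - k - 5)/(2*(k**2 - 3*k - 3)).
Normal form (A,B,C) = (1/2, 1, k**2 - 3*k - 3).
Key eq: (1/2)·f(k+1) = (1)·f(k) + (k**2 - 3*k - 3).
d = 2 from the (0,0,2) case.
Coefficient equations give f(k) = -2*(k**2 - k - 3).
Get s_k = R·t_k = (-k**2 + k + 3)/2**k with R(k) = B(k−1)f(k)/C(k) = -2*(k**2 - k - 3)/(k**2 - 3*k - 3).
s_(k+1) − s_k = (k**2 - 3*k - 3)/(2*2**k) = t_k.
Σ_(k=1)^n t_k = s_(n+1) − s_(1) = (2**(-n - 1)*(-n**2 - n + 3)) − (3/2), i.e. 2**(-n - 1)*(-3*2**n - n**2 - n + 3).

S(n) = 2^{- n - 1} \left(- 3 \cdot 2^{n} - n^{2} - n + 3\right)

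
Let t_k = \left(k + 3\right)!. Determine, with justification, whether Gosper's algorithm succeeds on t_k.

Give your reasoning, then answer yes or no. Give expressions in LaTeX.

No — negative degree bound, so no certificate f.

The ratio is k + 4.
So A=k + 4 and B=1, with C=1.
f must satisfy (k + 4)·f(k+1) − (1)·f(k) = 1.
From deg A=1, deg B=0, deg C=0: d=-1.
Bound -1 < 0, so the key equation has no polynomial solution.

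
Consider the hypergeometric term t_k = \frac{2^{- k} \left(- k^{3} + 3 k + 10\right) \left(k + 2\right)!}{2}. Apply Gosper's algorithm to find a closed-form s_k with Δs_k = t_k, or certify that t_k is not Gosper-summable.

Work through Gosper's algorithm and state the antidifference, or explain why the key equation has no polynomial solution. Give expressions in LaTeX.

Step 1: r(k) = (k + 3)*(3*k - (k + 1)**3 + 13)/(2*(-k**3 + 3*k + 10)).
So A=k/2 + 3/2 and B=1, with C=k**3 - 3*k - 10.
f must satisfy (k/2 + 3/2)·f(k+1) − (1)·f(k) = k**3 - 3*k - 10.
Bound: deg f ≤ 2.
A polynomial solution: f(k) = 2*(k - 4)*(k + 1).
Get s_k = R·t_k = -(k - 4)*(k + 1)*factorial(k + 2)/2**k with R(k) = B(k−1)f(k)/C(k) = 2*(k - 4)*(k + 1)/(k**3 - 3*k - 10).
Verify: (-k**3 + 3*k + 10)*factorial(k + 2)/(2*2**k) matches t_k.

s_k = - 2^{- k} \left(k - 4\right) \left(k + 1\right) \left(k + 2\right)!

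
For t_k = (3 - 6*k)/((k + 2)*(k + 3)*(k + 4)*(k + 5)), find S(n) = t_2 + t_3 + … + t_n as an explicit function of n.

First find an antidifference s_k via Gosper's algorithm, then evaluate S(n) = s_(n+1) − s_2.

Step 1: r(k) = (k + 2)*(2*k + 1)/((k + 6)*(2*k - 1)).
Normal form (A,B,C) = (k + 2, k + 6, k - 1/2).
Need (k + 2)·f(k+1) − (k + 5)·f(k) = k - 1/2.
From deg A=1, deg B=1, deg C=1: d=3.
A polynomial solution: f(k) = k*(k**2 + 9*k - 46)/144.
R(k) = B(k−1)·f(k)/C(k) = k*(k + 5)*(k**2 + 9*k - 46)/(72*(2*k - 1)); s_k = R·t_k = -k*(k**2 + 9*k - 46)/(24*(k + 2)*(k + 3)*(k + 4)).
Check: Δs_k = 3*(1 - 2*k)/(k**4 + 14*k**3 + 71*k**2 + 154*k + 120). ✓
Σ_(k=2)^n t_k = s_(n+1) − s_(2) = ((-n**3 - 12*n**2 + 25*n + 36)/(24*(n**3 + 12*n**2 + 47*n + 60))) − (1/60), i.e. (-7*n**3 - 84*n**2 + 31*n + 60)/(120*(n**3 + 12*n**2 + 47*n + 60)).

S(n) = (-7*n**3 - 84*n**2 + 31*n + 60)/(120*(n**3 + 12*n**2 + 47*n + 60))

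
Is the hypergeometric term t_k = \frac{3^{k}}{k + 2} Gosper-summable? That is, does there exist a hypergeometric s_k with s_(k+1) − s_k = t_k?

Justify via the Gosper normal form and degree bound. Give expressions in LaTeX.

Ratio r(k) = 3*(k + 2)/(k + 3).
So A=3*k + 6 and B=k + 3, with C=1.
Key eq: (3*k + 6)·f(k+1) = (k + 2)·f(k) + (1).
d = -1 from the (1,1,0) case.
d = -1 < 0 ⇒ no nonzero polynomial f; not summable.

No; the degree bound rules out any f.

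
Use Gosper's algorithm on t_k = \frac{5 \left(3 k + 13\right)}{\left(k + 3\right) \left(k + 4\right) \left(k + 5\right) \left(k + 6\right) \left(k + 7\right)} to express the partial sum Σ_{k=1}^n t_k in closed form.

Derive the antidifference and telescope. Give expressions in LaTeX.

t_(k+1)/t_k = (k + 3)*(3*k + 16)/((k + 8)*(3*k + 13)).
Gosper form: A/B · C(k+1)/C(k) with A=k + 3, B=k + 8, C=k + 13/3.
f must satisfy (k + 3)·f(k+1) − (k + 7)·f(k) = k + 13/3.
Degrees (1,1,1) ⇒ d ≤ 4.
A polynomial solution: f(k) = k*(k + 4)*(k**2 + 14*k + 63)/270.
Then R = B(k−1)f/C = k*(k + 4)*(k + 7)*(k**2 + 14*k + 63)/(90*(3*k + 13)), so s_k = R(k)·t_k = k*(k**2 + 14*k + 63)/(18*(k**3 + 14*k**2 + 63*k + 90)).
Verify: 5*(3*k + 13)/(k**5 + 25*k**4 + 245*k**3 + 1175*k**2 + 2754*k + 2520) matches t_k.
s_(n+1) = (n**3 + 17*n**2 + 94*n + 78)/(18*(n**3 + 17*n**2 + 94*n + 168)) and s_(1) = 13/504, so S(n) = 5*n*(n**2 + 17*n + 94)/(168*(n**3 + 17*n**2 + 94*n + 168)).

S(n) = \frac{5 n \left(n^{2} + 17 n + 94\right)}{168 \left(n^{3} + 17 n^{2} + 94 n + 168\right)}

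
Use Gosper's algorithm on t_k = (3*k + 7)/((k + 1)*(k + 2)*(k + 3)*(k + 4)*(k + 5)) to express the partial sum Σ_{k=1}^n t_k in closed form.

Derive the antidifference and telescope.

S(n) = n*(n**2 + 11*n + 38)/(40*(n**3 + 11*n**2 + 38*n + 40))

Step 1: r(k) = (k + 1)*(3*k + 10)/((k + 6)*(3*k + 7)).
Normal form (A,B,C) = (k + 1, k + 6, k + 7/3).
Solve (k + 1)·f(k+1) − (k + 5)·f(k) = k + 7/3.
deg f ≤ 4 (via 1,1,1).
Coefficient equations give f(k) = k*(k + 2)*(k**2 + 8*k + 19)/36.
So s_k = (B(k−1)f/C)·t_k = (k*(k + 2)*(k + 5)*(k**2 + 8*k + 19)/(12*(3*k + 7)))·t_k = k*(k**2 + 8*k + 19)/(12*(k**3 + 8*k**2 + 19*k + 12)).
Δs = (3*k + 7)/(k**5 + 15*k**4 + 85*k**3 + 225*k**2 + 274*k + 120), as required.
Telescope: S(n) = s_(n+1) − s_(1) = (n**3 + 11*n**2 + 38*n + 28)/(12*(n**3 + 11*n**2 + 38*n + 40)) − (7/120) = n*(n**2 + 11*n + 38)/(40*(n**3 + 11*n**2 + 38*n + 40)).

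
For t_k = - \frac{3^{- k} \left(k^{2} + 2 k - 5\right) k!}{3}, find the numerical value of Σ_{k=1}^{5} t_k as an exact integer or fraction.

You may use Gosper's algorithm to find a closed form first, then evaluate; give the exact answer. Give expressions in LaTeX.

Ratio r(k) = (k + 1)*(2*k + (k + 1)**2 - 3)/(3*(k**2 + 2*k - 5)).
Take A(k)=k/3 + 1/3, B(k)=1, C(k)=k**2 + 2*k - 5.
Need (k/3 + 1/3)·f(k+1) − (1)·f(k) = k**2 + 2*k - 5.
From deg A=1, deg B=0, deg C=2: d=1.
Solve for f: f(k) = 3*(k + 3) (degree 1 ≤ 1).
So s_k = (B(k−1)f/C)·t_k = (3*(k + 3)/(k**2 + 2*k - 5))·t_k = -(k + 3)*factorial(k)/3**k.
s_(k+1) − s_k = -(k**2 + 2*k - 5)*factorial(k)/(3*3**k) = t_k.
Sum = s_(6) − s_(1); s_(6) = -80/9, s_(1) = -4/3 ⇒ -68/9.

Σ = -68/9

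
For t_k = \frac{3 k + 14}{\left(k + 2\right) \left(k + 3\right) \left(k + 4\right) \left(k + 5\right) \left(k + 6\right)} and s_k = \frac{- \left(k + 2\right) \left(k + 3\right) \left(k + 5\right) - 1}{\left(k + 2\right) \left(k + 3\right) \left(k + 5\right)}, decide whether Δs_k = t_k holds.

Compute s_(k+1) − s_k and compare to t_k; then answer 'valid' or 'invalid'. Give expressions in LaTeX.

s_(k+1) = (-(k + 3)*(k + 4)*(k + 6) - 1)/((k + 3)*(k + 4)*(k + 6))
s_(k+1) − s_k = (3*k + 14)/(k**5 + 20*k**4 + 155*k**3 + 580*k**2 + 1044*k + 720)
(s_(k+1) − s_k) − t_k = 0

valid; difference matches t_k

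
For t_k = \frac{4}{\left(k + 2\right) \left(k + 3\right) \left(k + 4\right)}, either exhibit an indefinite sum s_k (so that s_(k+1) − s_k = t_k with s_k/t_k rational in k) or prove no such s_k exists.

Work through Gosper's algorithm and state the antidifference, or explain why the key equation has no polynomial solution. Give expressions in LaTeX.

s_k = \frac{k \left(k + 5\right)}{3 \left(k + 2\right) \left(k + 3\right)}

r(k) = (k + 2)/(k + 5) after simplifying.
Gosper form: A/B · C(k+1)/C(k) with A=k + 2, B=k + 5, C=1.
Set up (k + 2)·f(k+1) − (k + 4)·f(k) − (1) = 0.
From deg A=1, deg B=1, deg C=0: d=2.
Solving with deg f ≤ 2: f(k) = k*(k + 5)/12.
Certificate R = B(k−1)f/C = k*(k + 4)*(k + 5)/12 gives s_k = k*(k + 5)/(3*(k + 2)*(k + 3)).
Verify: 4/(k**3 + 9*k**2 + 26*k + 24) matches t_k.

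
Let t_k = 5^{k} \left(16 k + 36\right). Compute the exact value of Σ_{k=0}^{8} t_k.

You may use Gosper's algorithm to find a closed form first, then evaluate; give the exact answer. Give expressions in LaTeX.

Σ = 78124996

The ratio is 5*(4*k + 13)/(4*k + 9).
Take A(k)=5, B(k)=1, C(k)=k + 9/4.
Need (5)·f(k+1) − (1)·f(k) = k + 9/4.
deg f ≤ 1 (via 0,0,1).
Match coefficients ⇒ f(k) = (k + 1)/4.
So s_k = (B(k−1)f/C)·t_k = ((k + 1)/(4*k + 9))·t_k = 4*5**k*(k + 1).
Verify: 5**k*(16*k + 36) matches t_k.
Evaluate s at k=9 and k=0: 78125000 and 4; difference 78124996.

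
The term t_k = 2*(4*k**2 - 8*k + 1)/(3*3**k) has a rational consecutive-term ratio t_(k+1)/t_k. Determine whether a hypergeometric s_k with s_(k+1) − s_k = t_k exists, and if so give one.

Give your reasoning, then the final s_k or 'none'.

t_(k+1)/t_k = (4*k**2 - 3)/(3*(4*k**2 - 8*k + 1)).
Factor: A=1/3; B=1; C=k**2 - 2*k + 1/4.
f must satisfy (1/3)·f(k+1) − (1)·f(k) = k**2 - 2*k + 1/4.
deg f ≤ 2 (via 0,0,2).
Solving with deg f ≤ 2: f(k) = -3*(2*k - 1)**2/8.
R(k) = B(k−1)·f(k)/C(k) = -3*(2*k - 1)**2/(2*(4*k**2 - 8*k + 1)); s_k = R·t_k = (-4*k**2 + 4*k - 1)/3**k.
s_(k+1) − s_k = 2*(4*k**2 - 8*k + 1)/(3*3**k) = t_k.

s_k = (-4*k**2 + 4*k - 1)/3**k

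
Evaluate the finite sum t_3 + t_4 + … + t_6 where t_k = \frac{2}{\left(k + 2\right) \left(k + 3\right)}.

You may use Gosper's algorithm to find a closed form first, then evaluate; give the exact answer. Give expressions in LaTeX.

r(k) = (k + 2)/(k + 4) after simplifying.
Factor: A=k + 2; B=k + 4; C=1.
Set up (k + 2)·f(k+1) − (k + 3)·f(k) − (1) = 0.
deg f ≤ 1 (via 1,1,0).
Solve for f: f(k) = k/2 (degree 1 ≤ 1).
R(k) = B(k−1)·f(k)/C(k) = k*(k + 3)/2; s_k = R·t_k = k/(k + 2).
s_(k+1) − s_k = 2/(k**2 + 5*k + 6) = t_k.
Sum = s_(7) − s_(3); s_(7) = 7/9, s_(3) = 3/5 ⇒ 8/45.

Σ = 8/45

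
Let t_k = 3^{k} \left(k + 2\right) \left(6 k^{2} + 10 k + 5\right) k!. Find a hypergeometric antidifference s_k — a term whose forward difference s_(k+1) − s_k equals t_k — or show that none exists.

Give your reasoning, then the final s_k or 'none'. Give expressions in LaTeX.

Step 1: r(k) = 3*(k + 1)*(k + 3)*(10*k + 6*(k + 1)**2 + 15)/((k + 2)*(6*k**2 + 10*k + 5)).
Normal form (A,B,C) = (3*k + 3, 1, k**3 + 11*k**2/3 + 25*k/6 + 5/3).
Need (3*k + 3)·f(k+1) − (1)·f(k) = k**3 + 11*k**2/3 + 25*k/6 + 5/3.
Degrees (1,0,3) ⇒ d ≤ 2.
Match coefficients ⇒ f(k) = (2*k**2 + 2*k - 1)/6.
R(k) = B(k−1)·f(k)/C(k) = (2*k**2 + 2*k - 1)/((k + 2)*(6*k**2 + 10*k + 5)); s_k = R·t_k = 3**k*(2*k**2 + 2*k - 1)*factorial(k).
Check: Δs_k = 3**k*(k + 2)*(6*k**2 + 10*k + 5)*factorial(k). ✓

s_k = 3^{k} \left(2 k^{2} + 2 k - 1\right) k!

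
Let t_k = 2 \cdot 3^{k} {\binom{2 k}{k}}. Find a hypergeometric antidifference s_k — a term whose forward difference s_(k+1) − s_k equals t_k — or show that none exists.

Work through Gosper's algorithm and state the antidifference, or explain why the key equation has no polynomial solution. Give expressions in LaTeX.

not Gosper-summable; s_k does not exist

Ratio r(k) = 6*(2*k + 1)/(k + 1).
Gosper form: A/B · C(k+1)/C(k) with A=12*k + 6, B=k + 1, C=1.
f must satisfy (12*k + 6)·f(k+1) − (k)·f(k) = 1.
From deg A=1, deg B=1, deg C=0: d=-1.
d = -1 < 0 ⇒ no nonzero polynomial f; not summable.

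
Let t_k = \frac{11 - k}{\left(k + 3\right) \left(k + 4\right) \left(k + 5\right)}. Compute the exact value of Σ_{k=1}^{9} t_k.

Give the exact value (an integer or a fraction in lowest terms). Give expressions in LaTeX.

r(k) = (k - 10)*(k + 3)/((k - 11)*(k + 6)) after simplifying.
Take A(k)=k + 3, B(k)=k + 6, C(k)=k - 11.
Set up (k + 3)·f(k+1) − (k + 5)·f(k) − (k - 11) = 0.
deg f ≤ 2 (via 1,1,1).
A polynomial solution: f(k) = -k*(k + 10)/3.
R(k) = B(k−1)·f(k)/C(k) = -k*(k + 5)*(k + 10)/(3*(k - 11)); s_k = R·t_k = k*(k + 10)/(3*(k + 3)*(k + 4)).
Verify: (11 - k)/(k**3 + 12*k**2 + 47*k + 60) matches t_k.
Evaluate s at k=10 and k=1: 100/273 and 11/60; difference 333/1820.

Σ = 333/1820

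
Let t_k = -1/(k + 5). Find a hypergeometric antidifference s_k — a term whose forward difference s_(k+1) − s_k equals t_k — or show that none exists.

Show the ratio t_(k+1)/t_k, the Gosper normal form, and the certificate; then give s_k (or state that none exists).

no hypergeometric antidifference exists

Compute t_(k+1)/t_k: get (k + 5)/(k + 6).
Gosper form: A/B · C(k+1)/C(k) with A=k + 5, B=k + 6, C=1.
Solve (k + 5)·f(k+1) − (k + 5)·f(k) = 1.
deg f ≤ 0 (via 1,1,0).
Generic f = c0 gives residual -1; -1 = 0 cannot hold, so t_k is not Gosper-summable.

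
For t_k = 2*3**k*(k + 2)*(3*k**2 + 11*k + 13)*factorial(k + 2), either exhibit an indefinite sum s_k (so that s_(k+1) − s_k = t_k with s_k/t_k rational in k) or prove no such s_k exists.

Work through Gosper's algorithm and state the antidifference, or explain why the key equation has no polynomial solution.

s_k = 2*3**k*(k**2 + k + 1)*factorial(k + 2)

Compute t_(k+1)/t_k: get (k + 3)**2*(33*k + 9*(k + 1)**2 + 72)/((k + 2)*(3*k**2 + 11*k + 13)).
Factor: A=3*k + 9; B=1; C=k**3 + 17*k**2/3 + 35*k/3 + 26/3.
Set up (3*k + 9)·f(k+1) − (1)·f(k) − (k**3 + 17*k**2/3 + 35*k/3 + 26/3) = 0.
Bound: deg f ≤ 2.
Solving with deg f ≤ 2: f(k) = (k**2 + k + 1)/3.
Get s_k = R·t_k = 2*3**k*(k**2 + k + 1)*factorial(k + 2) with R(k) = B(k−1)f(k)/C(k) = (k**2 + k + 1)/((k + 2)*(3*k**2 + 11*k + 13)).
Δs = 2*3**k*(k + 2)*(3*k**2 + 11*k + 13)*factorial(k + 2), as required.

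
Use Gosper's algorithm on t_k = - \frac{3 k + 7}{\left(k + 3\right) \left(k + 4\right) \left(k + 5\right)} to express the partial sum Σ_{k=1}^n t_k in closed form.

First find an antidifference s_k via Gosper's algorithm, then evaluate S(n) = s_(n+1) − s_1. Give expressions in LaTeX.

S(n) = \frac{n \left(- 11 n - 39\right)}{20 \left(n^{2} + 9 n + 20\right)}

Compute t_(k+1)/t_k: get (k + 3)*(3*k + 10)/((k + 6)*(3*k + 7)).
Factor: A=k + 3; B=k + 6; C=k + 7/3.
Set up (k + 3)·f(k+1) − (k + 5)·f(k) − (k + 7/3) = 0.
Degrees (1,1,1) ⇒ d ≤ 2.
Solving with deg f ≤ 2: f(k) = k*(2*k + 5)/9.
R(k) = B(k−1)·f(k)/C(k) = k*(k + 5)*(2*k + 5)/(3*(3*k + 7)); s_k = R·t_k = k*(-2*k - 5)/(3*(k + 3)*(k + 4)).
Δs = (-3*k - 7)/(k**3 + 12*k**2 + 47*k + 60), as required.
Σ_(k=1)^n t_k = s_(n+1) − s_(1) = ((-2*n**2 - 9*n - 7)/(3*(n**2 + 9*n + 20))) − (-7/60), i.e. n*(-11*n - 39)/(20*(n**2 + 9*n + 20)).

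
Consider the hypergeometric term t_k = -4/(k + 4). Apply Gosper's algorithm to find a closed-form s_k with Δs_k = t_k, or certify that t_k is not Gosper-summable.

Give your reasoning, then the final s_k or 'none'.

no hypergeometric antidifference exists

r(k) = (k + 4)/(k + 5) after simplifying.
Gosper form: A/B · C(k+1)/C(k) with A=k + 4, B=k + 5, C=1.
Need (k + 4)·f(k+1) − (k + 4)·f(k) = 1.
Bound: deg f ≤ 0.
Generic f = c0 gives residual -1; -1 = 0 cannot hold, so t_k is not Gosper-summable.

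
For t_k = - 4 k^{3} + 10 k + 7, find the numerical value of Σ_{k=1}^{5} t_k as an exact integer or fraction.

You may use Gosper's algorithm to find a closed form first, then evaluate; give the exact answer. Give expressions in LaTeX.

Σ = -715

r(k) = (10*k - 4*(k + 1)**3 + 17)/(-4*k**3 + 10*k + 7) after simplifying.
Factor: A=1; B=1; C=k**3 - 5*k/2 - 7/4.
f must satisfy (1)·f(k+1) − (1)·f(k) = k**3 - 5*k/2 - 7/4.
d = 4 from the (0,0,3) case.
A polynomial solution: f(k) = k*(k**3 - 2*k**2 - 4*k - 2)/4.
R(k) = B(k−1)·f(k)/C(k) = k*(k**3 - 2*k**2 - 4*k - 2)/(4*k**3 - 10*k - 7); s_k = R·t_k = k*(-k**3 + 2*k**2 + 4*k + 2).
Verify: -4*k**3 + 10*k + 7 matches t_k.
Evaluate s at k=6 and k=1: -708 and 7; difference -715.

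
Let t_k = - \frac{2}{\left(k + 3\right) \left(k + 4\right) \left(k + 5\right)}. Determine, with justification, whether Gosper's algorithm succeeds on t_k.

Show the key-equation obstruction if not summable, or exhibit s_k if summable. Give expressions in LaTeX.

Yes. s_k = \frac{k \left(- k - 7\right)}{12 \left(k + 3\right) \left(k + 4\right)}.

r(k) = (k + 3)/(k + 6) after simplifying.
A = k + 3, B = k + 6, C = 1.
Solve (k + 3)·f(k+1) − (k + 5)·f(k) = 1.
d = 2 from the (1,1,0) case.
Coefficient equations give f(k) = k*(k + 7)/24.
Get s_k = R·t_k = k*(-k - 7)/(12*(k + 3)*(k + 4)) with R(k) = B(k−1)f(k)/C(k) = k*(k + 5)*(k + 7)/24.
Verify: -2/(k**3 + 12*k**2 + 47*k + 60) matches t_k.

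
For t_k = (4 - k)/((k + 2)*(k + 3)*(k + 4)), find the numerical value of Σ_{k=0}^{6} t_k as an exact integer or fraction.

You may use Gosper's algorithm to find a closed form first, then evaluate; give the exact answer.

Ratio r(k) = (k - 3)*(k + 2)/((k - 4)*(k + 5)).
Gosper form: A/B · C(k+1)/C(k) with A=k + 2, B=k + 5, C=k - 4.
Key eq: (k + 2)·f(k+1) = (k + 4)·f(k) + (k - 4).
deg f ≤ 2 (via 1,1,1).
A polynomial solution: f(k) = -k*(k + 11)/6.
So s_k = (B(k−1)f/C)·t_k = (-k*(k + 4)*(k + 11)/(6*(k - 4)))·t_k = k*(k + 11)/(6*(k + 2)*(k + 3)).
s_(k+1) − s_k = (4 - k)/(k**3 + 9*k**2 + 26*k + 24) = t_k.
Evaluate s at k=7 and k=0: 7/30 and 0; difference 7/30.

Σ = 7/30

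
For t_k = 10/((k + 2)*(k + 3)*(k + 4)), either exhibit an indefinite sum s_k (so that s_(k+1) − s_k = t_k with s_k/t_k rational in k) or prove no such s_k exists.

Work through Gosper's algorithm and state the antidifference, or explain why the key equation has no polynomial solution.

t_(k+1)/t_k = (k + 2)/(k + 5).
A = k + 2, B = k + 5, C = 1.
Set up (k + 2)·f(k+1) − (k + 4)·f(k) − (1) = 0.
From deg A=1, deg B=1, deg C=0: d=2.
Solve for f: f(k) = k*(k + 5)/12 (degree 2 ≤ 2).
Then R = B(k−1)f/C = k*(k + 4)*(k + 5)/12, so s_k = R(k)·t_k = 5*k*(k + 5)/(6*(k + 2)*(k + 3)).
s_(k+1) − s_k = 10/(k**3 + 9*k**2 + 26*k + 24) = t_k.

s_k = 5*k*(k + 5)/(6*(k + 2)*(k + 3))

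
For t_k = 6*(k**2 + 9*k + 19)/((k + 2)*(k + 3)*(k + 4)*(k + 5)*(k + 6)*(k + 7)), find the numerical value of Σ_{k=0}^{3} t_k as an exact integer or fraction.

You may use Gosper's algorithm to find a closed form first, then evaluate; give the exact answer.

r(k) = (k + 2)*(9*k + (k + 1)**2 + 28)/((k + 8)*(k**2 + 9*k + 19)) after simplifying.
Factor: A=k + 2; B=k + 8; C=k**2 + 9*k + 19.
Set up (k + 2)·f(k+1) − (k + 7)·f(k) − (k**2 + 9*k + 19) = 0.
d = 5 from the (1,1,2) case.
A polynomial solution: f(k) = k*(k + 3)*(k + 5)*(k**2 + 12*k + 44)/144.
R(k) = B(k−1)·f(k)/C(k) = k*(k + 3)*(k + 5)*(k + 7)*(k**2 + 12*k + 44)/(144*(k**2 + 9*k + 19)); s_k = R·t_k = k*(k**2 + 12*k + 44)/(24*(k**3 + 12*k**2 + 44*k + 48)).
s_(k+1) − s_k = 6*(k**2 + 9*k + 19)/(k**6 + 27*k**5 + 295*k**4 + 1665*k**3 + 5104*k**2 + 8028*k + 5040) = t_k.
Sum = s_(4) − s_(0); s_(4) = 3/80, s_(0) = 0 ⇒ 3/80.

Σ = 3/80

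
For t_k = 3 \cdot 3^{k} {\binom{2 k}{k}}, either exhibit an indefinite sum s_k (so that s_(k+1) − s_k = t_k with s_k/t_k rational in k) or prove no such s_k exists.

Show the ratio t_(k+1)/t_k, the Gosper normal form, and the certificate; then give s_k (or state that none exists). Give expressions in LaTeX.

The ratio is 6*(2*k + 1)/(k + 1).
So A=12*k + 6 and B=k + 1, with C=1.
f must satisfy (12*k + 6)·f(k+1) − (k)·f(k) = 1.
d = -1 from the (1,1,0) case.
deg f ≤ -1 is impossible — no certificate.

none — t_k is not Gosper-summable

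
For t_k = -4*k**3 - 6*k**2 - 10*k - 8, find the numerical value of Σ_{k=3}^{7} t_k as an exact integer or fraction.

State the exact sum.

Σ = -4200

The ratio is (2*k**3 + 9*k**2 + 17*k + 14)/(2*k**3 + 3*k**2 + 5*k + 4).
So A=1 and B=1, with C=k**3 + 3*k**2/2 + 5*k/2 + 2.
Need (1)·f(k+1) − (1)·f(k) = k**3 + 3*k**2/2 + 5*k/2 + 2.
deg f ≤ 4 (via 0,0,3).
Match coefficients ⇒ f(k) = k*(k + 1)*(k**2 - k + 4)/4.
Then R = B(k−1)f/C = k*(k**2 - k + 4)/(2*(2*k**2 + k + 4)), so s_k = R(k)·t_k = k*(-k**3 - 3*k - 4).
Verify: -4*k**3 - 6*k**2 - 10*k - 8 matches t_k.
Telescoping: Σ = s_(8) − s_(3) = -4320 − (-120) = -4200.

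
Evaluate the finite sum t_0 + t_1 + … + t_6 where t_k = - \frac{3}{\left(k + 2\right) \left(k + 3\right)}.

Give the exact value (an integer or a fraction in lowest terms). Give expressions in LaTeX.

Ratio r(k) = (k + 2)/(k + 4).
Take A(k)=k + 2, B(k)=k + 4, C(k)=1.
f must satisfy (k + 2)·f(k+1) − (k + 3)·f(k) = 1.
Degrees (1,1,0) ⇒ d ≤ 1.
Solving with deg f ≤ 1: f(k) = k/2.
Then R = B(k−1)f/C = k*(k + 3)/2, so s_k = R(k)·t_k = -3*k/(2*k + 4).
s_(k+1) − s_k = -3/(k**2 + 5*k + 6) = t_k.
Telescoping: Σ = s_(7) − s_(0) = -7/6 − (0) = -7/6.

Σ = -7/6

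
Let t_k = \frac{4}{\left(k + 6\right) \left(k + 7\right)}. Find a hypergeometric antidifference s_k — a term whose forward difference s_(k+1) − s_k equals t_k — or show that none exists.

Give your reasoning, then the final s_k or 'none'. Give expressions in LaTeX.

Step 1: r(k) = (k + 6)/(k + 8).
Take A(k)=k + 6, B(k)=k + 8, C(k)=1.
f must satisfy (k + 6)·f(k+1) − (k + 7)·f(k) = 1.
d = 1 from the (1,1,0) case.
Match coefficients ⇒ f(k) = k/6.
Get s_k = R·t_k = 2*k/(3*(k + 6)) with R(k) = B(k−1)f(k)/C(k) = k*(k + 7)/6.
Check: Δs_k = 4/(k**2 + 13*k + 42). ✓

s_k = \frac{2 k}{3 \left(k + 6\right)}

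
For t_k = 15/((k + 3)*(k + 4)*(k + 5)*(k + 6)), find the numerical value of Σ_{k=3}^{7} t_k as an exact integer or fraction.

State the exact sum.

Step 1: r(k) = (k + 3)/(k + 7).
Take A(k)=k + 3, B(k)=k + 7, C(k)=1.
f must satisfy (k + 3)·f(k+1) − (k + 6)·f(k) = 1.
Bound: deg f ≤ 3.
Solve for f: f(k) = k*(k**2 + 12*k + 47)/180 (degree 3 ≤ 3).
So s_k = (B(k−1)f/C)·t_k = (k*(k + 6)*(k**2 + 12*k + 47)/180)·t_k = k*(k**2 + 12*k + 47)/(12*(k + 3)*(k + 4)*(k + 5)).
s_(k+1) − s_k = 15/(k**4 + 18*k**3 + 119*k**2 + 342*k + 360) = t_k.
Evaluate s at k=8 and k=3: 23/286 and 23/336; difference 575/48048.

Σ = 575/48048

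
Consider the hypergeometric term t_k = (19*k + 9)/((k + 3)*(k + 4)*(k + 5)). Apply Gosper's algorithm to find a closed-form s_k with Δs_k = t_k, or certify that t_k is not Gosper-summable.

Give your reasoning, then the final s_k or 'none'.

s_k = k*(11*k + 1)/(4*(k + 3)*(k + 4))

t_(k+1)/t_k = (k + 3)*(19*k + 28)/((k + 6)*(19*k + 9)).
A = k + 3, B = k + 6, C = k + 9/19.
Solve (k + 3)·f(k+1) − (k + 5)·f(k) = k + 9/19.
Degrees (1,1,1) ⇒ d ≤ 2.
Solving with deg f ≤ 2: f(k) = k*(11*k + 1)/76.
Then R = B(k−1)f/C = k*(k + 5)*(11*k + 1)/(4*(19*k + 9)), so s_k = R(k)·t_k = k*(11*k + 1)/(4*(k + 3)*(k + 4)).
s_(k+1) − s_k = (19*k + 9)/(k**3 + 12*k**2 + 47*k + 60) = t_k.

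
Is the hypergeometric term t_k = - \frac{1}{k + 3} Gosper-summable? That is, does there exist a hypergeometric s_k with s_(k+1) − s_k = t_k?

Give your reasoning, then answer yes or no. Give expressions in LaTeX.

No — t_k has no hypergeometric antidifference.

The ratio is (k + 3)/(k + 4).
Take A(k)=k + 3, B(k)=k + 4, C(k)=1.
Set up (k + 3)·f(k+1) − (k + 3)·f(k) − (1) = 0.
deg f ≤ 0 (via 1,1,0).
Write f(k) = c0. Then LHS − RHS = -1, requiring -1 = 0: contradictory. No certificate.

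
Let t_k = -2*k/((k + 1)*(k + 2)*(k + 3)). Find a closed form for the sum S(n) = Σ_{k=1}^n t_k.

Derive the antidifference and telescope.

Step 1: r(k) = (k + 1)**2/(k*(k + 4)).
Gosper form: A/B · C(k+1)/C(k) with A=k + 1, B=k + 4, C=k.
Solve (k + 1)·f(k+1) − (k + 3)·f(k) = k.
From deg A=1, deg B=1, deg C=1: d=2.
Match coefficients ⇒ f(k) = k*(k - 1)/4.
Certificate R = B(k−1)f/C = (k - 1)*(k + 3)/4 gives s_k = k*(1 - k)/(2*(k + 1)*(k + 2)).
s_(k+1) − s_k = -2*k/(k**3 + 6*k**2 + 11*k + 6) = t_k.
Telescope: S(n) = s_(n+1) − s_(1) = n*(-n - 1)/(2*(n**2 + 5*n + 6)) − (0) = n*(-n - 1)/(2*(n**2 + 5*n + 6)).

S(n) = n*(-n - 1)/(2*(n**2 + 5*n + 6))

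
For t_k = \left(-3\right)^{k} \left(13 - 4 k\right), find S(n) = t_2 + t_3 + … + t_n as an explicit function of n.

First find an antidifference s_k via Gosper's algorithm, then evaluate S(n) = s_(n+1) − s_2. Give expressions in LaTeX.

S(n) = - 3 \left(-3\right)^{n} n + 9 \left(-3\right)^{n} + 18

Ratio r(k) = 3*(9 - 4*k)/(4*k - 13).
Take A(k)=-3, B(k)=1, C(k)=k - 13/4.
f must satisfy (-3)·f(k+1) − (1)·f(k) = k - 13/4.
d = 1 from the (0,0,1) case.
Solving with deg f ≤ 1: f(k) = -(k - 4)/4.
Get s_k = R·t_k = (-3)**k*(k - 4) with R(k) = B(k−1)f(k)/C(k) = -(k - 4)/(4*k - 13).
Δs = (-3)**k*(13 - 4*k), as required.
s_(n+1) = (-3)**(n + 1)*(n - 3) and s_(2) = -18, so S(n) = -3*(-3)**n*n + 9*(-3)**n + 18.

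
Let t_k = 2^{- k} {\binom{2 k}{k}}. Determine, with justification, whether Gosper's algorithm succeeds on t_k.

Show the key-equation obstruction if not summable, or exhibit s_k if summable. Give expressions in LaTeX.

No. Not Gosper-summable.

Ratio r(k) = (2*k + 1)/(k + 1).
So A=2*k + 1 and B=k + 1, with C=1.
Solve (2*k + 1)·f(k+1) − (k)·f(k) = 1.
Degrees (1,1,0) ⇒ d ≤ -1.
Negative degree bound (-1): no f exists, t_k not Gosper-summable.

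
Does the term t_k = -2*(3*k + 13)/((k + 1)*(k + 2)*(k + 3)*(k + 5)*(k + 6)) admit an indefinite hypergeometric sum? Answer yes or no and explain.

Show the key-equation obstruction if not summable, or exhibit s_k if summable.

Yes. s_k = k*(-k**2 - 8*k - 17)/(5*(k**3 + 8*k**2 + 17*k + 10)).

Ratio r(k) = (k + 1)*(k + 5)*(3*k + 16)/((k + 4)*(k + 7)*(3*k + 13)).
Normal form (A,B,C) = (k + 1, k + 7, k**2 + 25*k/3 + 52/3).
Set up (k + 1)·f(k+1) − (k + 6)·f(k) − (k**2 + 25*k/3 + 52/3) = 0.
Degrees (1,1,2) ⇒ d ≤ 5.
A polynomial solution: f(k) = k*(k + 3)*(k + 4)*(k**2 + 8*k + 17)/30.
Certificate R = B(k−1)f/C = k*(k + 3)*(k + 6)*(k**2 + 8*k + 17)/(10*(3*k + 13)) gives s_k = k*(-k**2 - 8*k - 17)/(5*(k**3 + 8*k**2 + 17*k + 10)).
s_(k+1) − s_k = 2*(-3*k - 13)/(k**5 + 17*k**4 + 107*k**3 + 307*k**2 + 396*k + 180) = t_k.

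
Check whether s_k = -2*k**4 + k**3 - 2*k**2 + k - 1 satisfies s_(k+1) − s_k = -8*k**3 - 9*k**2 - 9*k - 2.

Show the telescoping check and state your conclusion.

Valid: the claim telescopes to t_k.

s_(k+1) = k - 2*(k + 1)**4 + (k + 1)**3 - 2*(k + 1)**2
s_(k+1) − s_k = -8*k**3 - 9*k**2 - 9*k - 2
(s_(k+1) − s_k) − t_k = 0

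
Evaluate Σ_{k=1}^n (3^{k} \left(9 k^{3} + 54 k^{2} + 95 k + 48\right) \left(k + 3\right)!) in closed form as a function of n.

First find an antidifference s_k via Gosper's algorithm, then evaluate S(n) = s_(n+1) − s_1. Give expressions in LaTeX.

t_(k+1)/t_k = 3*(9*k**4 + 117*k**3 + 554*k**2 + 1126*k + 824)/(9*k**3 + 54*k**2 + 95*k + 48).
So A=3*k + 12 and B=1, with C=k**3 + 6*k**2 + 95*k/9 + 16/3.
f must satisfy (3*k + 12)·f(k+1) − (1)·f(k) = k**3 + 6*k**2 + 95*k/9 + 16/3.
Bound: deg f ≤ 2.
A polynomial solution: f(k) = k*(3*k + 1)/9.
Then R = B(k−1)f/C = k*(3*k + 1)/(9*k**3 + 54*k**2 + 95*k + 48), so s_k = R(k)·t_k = 3**k*k*(3*k + 1)*factorial(k + 3).
Δs = 3**k*(9*k**3 + 54*k**2 + 95*k + 48)*factorial(k + 3), as required.
s_(n+1) = 3**(n + 1)*(n + 1)*(3*n + 4)*factorial(n + 4) and s_(1) = 288, so S(n) = 9*3**n*n**2*factorial(n + 4) + 21*3**n*n*factorial(n + 4) + 12*3**n*factorial(n + 4) - 288.

S(n) = 9 \cdot 3^{n} n^{2} \left(n + 4\right)! + 21 \cdot 3^{n} n \left(n + 4\right)! + 12 \cdot 3^{n} \left(n + 4\right)! - 288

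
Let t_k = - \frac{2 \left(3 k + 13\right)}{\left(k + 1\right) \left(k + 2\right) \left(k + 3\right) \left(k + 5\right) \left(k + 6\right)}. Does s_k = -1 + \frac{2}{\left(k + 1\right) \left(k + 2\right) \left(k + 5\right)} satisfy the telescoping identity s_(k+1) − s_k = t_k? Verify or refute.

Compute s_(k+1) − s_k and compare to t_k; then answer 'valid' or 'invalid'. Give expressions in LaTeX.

valid; difference matches t_k

s_(k+1) = -1 + 2/((k + 2)*(k + 3)*(k + 6))
s_(k+1) − s_k = 2*(-3*k - 13)/(k**5 + 17*k**4 + 107*k**3 + 307*k**2 + 396*k + 180)
(s_(k+1) − s_k) − t_k = 0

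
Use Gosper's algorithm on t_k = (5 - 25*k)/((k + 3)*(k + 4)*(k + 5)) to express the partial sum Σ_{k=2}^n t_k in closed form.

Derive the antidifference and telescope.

S(n) = (-17*n**2 - 3*n + 20)/(6*(n**2 + 9*n + 20))

Compute t_(k+1)/t_k: get (k + 3)*(5*k + 4)/((k + 6)*(5*k - 1)).
So A=k + 3 and B=k + 6, with C=k - 1/5.
Solve (k + 3)·f(k+1) − (k + 5)·f(k) = k - 1/5.
deg f ≤ 2 (via 1,1,1).
A polynomial solution: f(k) = k*(7*k - 11)/60.
Certificate R = B(k−1)f/C = k*(k + 5)*(7*k - 11)/(12*(5*k - 1)) gives s_k = -5*k*(7*k - 11)/(12*(k + 3)*(k + 4)).
Δs = 5*(1 - 5*k)/(k**3 + 12*k**2 + 47*k + 60), as required.
Telescope: S(n) = s_(n+1) − s_(2) = 5*(-7*n**2 - 3*n + 4)/(12*(n**2 + 9*n + 20)) − (-1/12) = (-17*n**2 - 3*n + 20)/(6*(n**2 + 9*n + 20)).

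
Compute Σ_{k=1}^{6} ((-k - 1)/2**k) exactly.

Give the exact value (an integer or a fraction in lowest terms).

Ratio r(k) = (k + 2)/(2*(k + 1)).
Take A(k)=1/2, B(k)=1, C(k)=k + 1.
Key eq: (1/2)·f(k+1) = (1)·f(k) + (k + 1).
d = 1 from the (0,0,1) case.
Solving with deg f ≤ 1: f(k) = -2*(k + 2).
So s_k = (B(k−1)f/C)·t_k = (-2*(k + 2)/(k + 1))·t_k = 2**(1 - k)*(k + 2).
Verify: (-k - 1)/2**k matches t_k.
Telescoping: Σ = s_(7) − s_(1) = 9/64 − (3) = -183/64.

Σ = -183/64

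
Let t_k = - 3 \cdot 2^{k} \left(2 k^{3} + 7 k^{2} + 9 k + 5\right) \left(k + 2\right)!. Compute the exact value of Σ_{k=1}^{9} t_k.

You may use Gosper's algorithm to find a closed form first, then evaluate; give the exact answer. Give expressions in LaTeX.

Σ = -133905855283164

t_(k+1)/t_k = 2*(2*k**4 + 19*k**3 + 68*k**2 + 110*k + 69)/(2*k**3 + 7*k**2 + 9*k + 5).
Factor: A=2*k + 6; B=1; C=k**3 + 7*k**2/2 + 9*k/2 + 5/2.
Set up (2*k + 6)·f(k+1) − (1)·f(k) − (k**3 + 7*k**2/2 + 9*k/2 + 5/2) = 0.
deg f ≤ 2 (via 1,0,3).
Solving with deg f ≤ 2: f(k) = (k**2 - k + 1)/2.
So s_k = (B(k−1)f/C)·t_k = ((k**2 - k + 1)/(2*k**3 + 7*k**2 + 9*k + 5))·t_k = -3*2**k*(k**2 - k + 1)*factorial(k + 2).
Check: Δs_k = -3*2**k*(2*k**3 + 7*k**2 + 9*k + 5)*factorial(k + 2). ✓
Evaluate s at k=10 and k=1: -133905855283200 and -36; difference -133905855283164.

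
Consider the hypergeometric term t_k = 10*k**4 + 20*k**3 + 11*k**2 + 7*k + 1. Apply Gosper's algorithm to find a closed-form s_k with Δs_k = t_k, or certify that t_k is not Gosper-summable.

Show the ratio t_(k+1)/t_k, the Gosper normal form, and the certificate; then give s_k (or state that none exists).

Ratio r(k) = (10*k**4 + 60*k**3 + 131*k**2 + 129*k + 49)/(10*k**4 + 20*k**3 + 11*k**2 + 7*k + 1).
Gosper form: A/B · C(k+1)/C(k) with A=1, B=1, C=k**4 + 2*k**3 + 11*k**2/10 + 7*k/10 + 1/10.
Set up (1)·f(k+1) − (1)·f(k) − (k**4 + 2*k**3 + 11*k**2/10 + 7*k/10 + 1/10) = 0.
deg f ≤ 5 (via 0,0,4).
A polynomial solution: f(k) = k*(k**2 + k - 1)*(2*k**2 - 2*k + 1)/10.
R(k) = B(k−1)·f(k)/C(k) = k*(k**2 + k - 1)*(2*k**2 - 2*k + 1)/(10*k**4 + 20*k**3 + 11*k**2 + 7*k + 1); s_k = R·t_k = k*(2*k**4 - 3*k**2 + 3*k - 1).
s_(k+1) − s_k = 10*k**4 + 20*k**3 + 11*k**2 + 7*k + 1 = t_k.

s_k = k*(2*k**4 - 3*k**2 + 3*k - 1)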